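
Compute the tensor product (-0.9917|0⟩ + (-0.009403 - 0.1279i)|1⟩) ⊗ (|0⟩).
-0.9917|00⟩ + (-0.009403 - 0.1279i)|10⟩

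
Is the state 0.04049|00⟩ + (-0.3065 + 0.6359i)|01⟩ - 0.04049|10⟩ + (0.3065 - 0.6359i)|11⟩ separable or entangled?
Separable

Writing the state as a|00⟩ + b|01⟩ + c|10⟩ + d|11⟩, it is a product state iff ad − bc = 0.
Here (a, b, c, d) = (0.04049, (-0.3065 + 0.6359i), -0.04049, (0.3065 - 0.6359i)): ad − bc = (0.04049)(0.3065 - 0.6359i) − (-0.3065 + 0.6359i)(-0.04049) = 0, so the state is separable.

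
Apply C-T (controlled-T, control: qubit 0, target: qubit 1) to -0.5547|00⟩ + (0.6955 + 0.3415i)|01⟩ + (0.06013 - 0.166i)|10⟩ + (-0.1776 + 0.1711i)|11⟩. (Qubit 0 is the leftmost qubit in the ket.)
-0.5547|00⟩ + (0.6955 + 0.3415i)|01⟩ + (0.06013 - 0.166i)|10⟩ + (-0.2466 - 0.004596i)|11⟩

C-T leaves the control-|0⟩ kets |00⟩, |01⟩ unchanged and applies T to qubit 1 on the control-|1⟩ pair (|10⟩, |11⟩).
T = [[1, 0], [0, (1/√2 + (1/√2)i)]].
With a = amp(|10⟩) = (0.06013 - 0.166i) and b = amp(|11⟩) = (-0.1776 + 0.1711i):
new amp(|10⟩) = (1)·a = (0.06013 - 0.166i)
new amp(|11⟩) = (1/√2 + (1/√2)i)·b = (-0.2466 - 0.004596i)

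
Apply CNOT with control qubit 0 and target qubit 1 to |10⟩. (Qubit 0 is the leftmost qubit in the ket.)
|11⟩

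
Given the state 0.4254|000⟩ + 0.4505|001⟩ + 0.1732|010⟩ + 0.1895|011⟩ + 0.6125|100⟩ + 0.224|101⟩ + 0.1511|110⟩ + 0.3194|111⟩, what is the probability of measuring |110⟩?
0.02283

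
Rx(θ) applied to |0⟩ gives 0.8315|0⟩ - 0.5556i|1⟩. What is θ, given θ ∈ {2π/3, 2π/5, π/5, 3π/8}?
3π/8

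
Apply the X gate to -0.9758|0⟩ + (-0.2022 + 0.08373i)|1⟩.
(-0.2022 + 0.08373i)|0⟩ - 0.9758|1⟩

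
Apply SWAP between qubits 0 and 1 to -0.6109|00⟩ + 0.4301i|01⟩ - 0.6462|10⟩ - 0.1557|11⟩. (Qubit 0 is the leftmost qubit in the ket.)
-0.6109|00⟩ - 0.6462|01⟩ + 0.4301i|10⟩ - 0.1557|11⟩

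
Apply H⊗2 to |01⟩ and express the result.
1/2|00⟩ - 1/2|01⟩ + 1/2|10⟩ - 1/2|11⟩

H⊗2 gives amp(|y⟩) = (1/2) Σ_x (−1)^(x·y) amp(|x⟩), where x·y is the number of positions in which both x and y have a 1.
|00⟩: (1)/2 = 1/2
|01⟩: (-1)/2 = -1/2
|10⟩: (1)/2 = 1/2
|11⟩: (-1)/2 = -1/2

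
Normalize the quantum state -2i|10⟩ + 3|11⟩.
-0.5547i|10⟩ + 0.8321|11⟩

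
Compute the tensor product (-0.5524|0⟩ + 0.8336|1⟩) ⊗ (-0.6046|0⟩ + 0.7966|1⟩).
0.334|00⟩ - 0.44|01⟩ - 0.504|10⟩ + 0.664|11⟩

amp(|b₁b₂…⟩) = product of the factor amplitudes for bits b₁, b₂, …; only kets whose every factor amplitude is nonzero survive.
|00⟩: (-0.5524)(-0.6046) = 0.334
|01⟩: (-0.5524)(0.7966) = -0.44
|10⟩: (0.8336)(-0.6046) = -0.504
|11⟩: (0.8336)(0.7966) = 0.664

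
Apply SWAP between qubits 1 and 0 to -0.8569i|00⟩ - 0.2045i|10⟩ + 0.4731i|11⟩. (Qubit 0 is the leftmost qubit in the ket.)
-0.8569i|00⟩ - 0.2045i|01⟩ + 0.4731i|11⟩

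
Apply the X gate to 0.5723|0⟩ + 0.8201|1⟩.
0.8201|0⟩ + 0.5723|1⟩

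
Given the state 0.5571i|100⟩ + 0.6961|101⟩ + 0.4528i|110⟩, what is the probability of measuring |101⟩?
0.4846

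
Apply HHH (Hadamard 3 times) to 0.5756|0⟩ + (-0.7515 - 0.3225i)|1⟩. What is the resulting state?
(-0.1244 - 0.228i)|0⟩ + (0.9384 + 0.228i)|1⟩

H² = I, so H^3 = H: a single Hadamard. With (a, b) = (0.5756, (-0.7515 - 0.3225i)), H gives ((a + b)/√2, (a − b)/√2) = ((-0.1244 - 0.228i), (0.9384 + 0.228i)).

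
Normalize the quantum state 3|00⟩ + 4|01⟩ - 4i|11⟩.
0.4685|00⟩ + 0.6247|01⟩ - 0.6247i|11⟩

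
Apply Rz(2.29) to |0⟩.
(0.413 - 0.9107i)|0⟩

Rz(2.29) = [[e^(−iθ/2), 0], [0, e^(iθ/2)]] with e^(±iθ/2) = cos(θ/2) ± i·sin(θ/2); θ = 2.29, cos(θ/2) ≈ 0.413046, sin(θ/2) ≈ 0.91071.
With a = amp(|0⟩) = 1 and b = amp(|1⟩) = 0:
new amp(|0⟩) = (0.413046 - 0.91071i)·a = (0.413 - 0.9107i)
new amp(|1⟩) = (0.413046 + 0.91071i)·b = 0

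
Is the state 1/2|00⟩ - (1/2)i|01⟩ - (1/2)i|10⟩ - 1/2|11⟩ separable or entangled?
Separable

Writing the state as a|00⟩ + b|01⟩ + c|10⟩ + d|11⟩, it is a product state iff ad − bc = 0.
Here (a, b, c, d) = (1/2, -(1/2)i, -(1/2)i, -1/2): ad − bc = (1/2)(-1/2) − (-(1/2)i)(-(1/2)i) = 0, so the state is separable.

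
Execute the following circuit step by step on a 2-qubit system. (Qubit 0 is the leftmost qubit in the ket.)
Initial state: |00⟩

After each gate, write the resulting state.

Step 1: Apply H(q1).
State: 1/√2|00⟩ + 1/√2|01⟩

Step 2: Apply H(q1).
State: |00⟩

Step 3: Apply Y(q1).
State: i|01⟩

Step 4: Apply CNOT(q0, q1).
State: i|01⟩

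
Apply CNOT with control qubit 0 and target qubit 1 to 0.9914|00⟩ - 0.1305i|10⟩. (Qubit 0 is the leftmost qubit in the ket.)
0.9914|00⟩ - 0.1305i|11⟩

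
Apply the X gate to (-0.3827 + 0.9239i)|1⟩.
(-0.3827 + 0.9239i)|0⟩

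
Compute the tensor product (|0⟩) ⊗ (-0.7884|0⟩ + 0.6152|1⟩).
-0.7884|00⟩ + 0.6152|01⟩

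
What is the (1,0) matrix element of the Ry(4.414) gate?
0.8044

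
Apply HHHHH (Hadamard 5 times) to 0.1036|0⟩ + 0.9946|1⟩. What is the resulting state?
0.7765|0⟩ - 0.63|1⟩

H² = I, so H^5 = H: a single Hadamard. With (a, b) = (0.1036, 0.9946), H gives ((a + b)/√2, (a − b)/√2) = (0.7765, -0.63).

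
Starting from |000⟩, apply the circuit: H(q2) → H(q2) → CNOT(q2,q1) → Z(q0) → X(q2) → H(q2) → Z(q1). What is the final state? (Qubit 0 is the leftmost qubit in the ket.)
1/√2|000⟩ - 1/√2|001⟩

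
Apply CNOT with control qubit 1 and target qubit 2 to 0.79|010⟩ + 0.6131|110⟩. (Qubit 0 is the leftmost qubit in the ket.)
0.79|011⟩ + 0.6131|111⟩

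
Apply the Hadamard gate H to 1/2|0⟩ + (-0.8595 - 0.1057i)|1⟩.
(-0.2542 - 0.07474i)|0⟩ + (0.9613 + 0.07474i)|1⟩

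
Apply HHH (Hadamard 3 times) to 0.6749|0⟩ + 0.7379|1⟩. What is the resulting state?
0.999|0⟩ - 0.04455|1⟩

H² = I, so H^3 = H: a single Hadamard. With (a, b) = (0.6749, 0.7379), H gives ((a + b)/√2, (a − b)/√2) = (0.999, -0.04455).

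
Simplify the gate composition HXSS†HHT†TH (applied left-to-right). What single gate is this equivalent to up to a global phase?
Z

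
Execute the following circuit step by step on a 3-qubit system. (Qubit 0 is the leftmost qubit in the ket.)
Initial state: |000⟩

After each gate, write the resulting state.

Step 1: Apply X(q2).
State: |001⟩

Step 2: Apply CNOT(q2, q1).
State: |011⟩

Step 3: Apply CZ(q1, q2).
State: -|011⟩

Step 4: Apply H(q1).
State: -1/√2|001⟩ + 1/√2|011⟩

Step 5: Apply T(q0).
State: -1/√2|001⟩ + 1/√2|011⟩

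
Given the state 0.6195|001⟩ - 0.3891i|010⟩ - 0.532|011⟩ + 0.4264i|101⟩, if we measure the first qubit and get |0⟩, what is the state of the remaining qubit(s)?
0.6849|01⟩ - 0.4302i|10⟩ - 0.5881|11⟩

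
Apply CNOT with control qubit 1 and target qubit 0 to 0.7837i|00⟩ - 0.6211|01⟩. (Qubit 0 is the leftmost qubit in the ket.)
0.7837i|00⟩ - 0.6211|11⟩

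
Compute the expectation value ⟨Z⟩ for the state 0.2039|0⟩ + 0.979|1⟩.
-0.9169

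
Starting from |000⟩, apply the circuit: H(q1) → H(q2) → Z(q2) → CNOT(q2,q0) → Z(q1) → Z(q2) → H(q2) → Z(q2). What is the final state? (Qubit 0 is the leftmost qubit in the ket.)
1/√8|000⟩ - 1/√8|001⟩ - 1/√8|010⟩ + 1/√8|011⟩ + 1/√8|100⟩ + 1/√8|101⟩ - 1/√8|110⟩ - 1/√8|111⟩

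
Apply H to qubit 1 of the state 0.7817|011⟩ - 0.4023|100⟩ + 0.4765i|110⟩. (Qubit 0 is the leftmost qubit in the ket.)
0.5527|001⟩ - 0.5527|011⟩ + (-0.2845 + 0.3369i)|100⟩ + (-0.2845 - 0.3369i)|110⟩

H on qubit 1 mixes each pair of kets that differ only in qubit 1: amplitudes (a, b) of (|…0…⟩, |…1…⟩) become ((a + b)/√2, (a − b)/√2). Kets absent from the input have amplitude 0.
(|001⟩, |011⟩): (a, b) = (0, 0.7817) → (0.5527, -0.5527)
(|100⟩, |110⟩): (a, b) = (-0.4023, 0.4765i) → ((-0.2845 + 0.3369i), (-0.2845 - 0.3369i))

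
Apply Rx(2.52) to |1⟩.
-0.9521i|0⟩ + 0.3058|1⟩

Rx(2.52) = [[cos(θ/2), −i·sin(θ/2)], [−i·sin(θ/2), cos(θ/2)]]; θ = 2.52, cos(θ/2) ≈ 0.305817, sin(θ/2) ≈ 0.95209.
With a = amp(|0⟩) = 0 and b = amp(|1⟩) = 1:
new amp(|0⟩) = (0.305817)·a + (-0.95209i)·b = -0.9521i
new amp(|1⟩) = (-0.95209i)·a + (0.305817)·b = 0.3058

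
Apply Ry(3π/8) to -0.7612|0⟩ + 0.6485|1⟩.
-0.9932|0⟩ + 0.1163|1⟩

Ry(3π/8) = [[cos(θ/2), −sin(θ/2)], [sin(θ/2), cos(θ/2)]]; θ = 3π/8, cos(θ/2) ≈ 0.83147, sin(θ/2) ≈ 0.55557.
With a = amp(|0⟩) = -0.7612 and b = amp(|1⟩) = 0.6485:
new amp(|0⟩) = (0.83147)·a + (-0.55557)·b = -0.9932
new amp(|1⟩) = (0.55557)·a + (0.83147)·b = 0.1163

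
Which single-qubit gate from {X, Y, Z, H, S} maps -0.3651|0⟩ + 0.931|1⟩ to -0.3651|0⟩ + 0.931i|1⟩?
S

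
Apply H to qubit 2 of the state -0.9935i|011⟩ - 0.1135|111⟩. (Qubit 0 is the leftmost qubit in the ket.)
-0.7025i|010⟩ + 0.7025i|011⟩ - 0.08026|110⟩ + 0.08026|111⟩

H on qubit 2 mixes each pair of kets that differ only in qubit 2: amplitudes (a, b) of (|…0…⟩, |…1…⟩) become ((a + b)/√2, (a − b)/√2). Kets absent from the input have amplitude 0.
(|010⟩, |011⟩): (a, b) = (0, -0.9935i) → (-0.7025i, 0.7025i)
(|110⟩, |111⟩): (a, b) = (0, -0.1135) → (-0.08026, 0.08026)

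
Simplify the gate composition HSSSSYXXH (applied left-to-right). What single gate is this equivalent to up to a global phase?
Y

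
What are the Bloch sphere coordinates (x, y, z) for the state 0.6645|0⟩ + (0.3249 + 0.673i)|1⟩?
(0.4318, 0.8944, -0.1169)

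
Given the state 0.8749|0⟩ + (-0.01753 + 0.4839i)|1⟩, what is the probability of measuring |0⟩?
0.7655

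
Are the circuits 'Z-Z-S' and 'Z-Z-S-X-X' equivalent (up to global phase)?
Yes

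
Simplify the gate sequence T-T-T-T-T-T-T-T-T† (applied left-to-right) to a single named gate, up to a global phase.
T†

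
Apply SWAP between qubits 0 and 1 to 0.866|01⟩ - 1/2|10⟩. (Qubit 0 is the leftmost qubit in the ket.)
-1/2|01⟩ + 0.866|10⟩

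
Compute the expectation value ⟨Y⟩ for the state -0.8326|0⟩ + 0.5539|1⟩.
0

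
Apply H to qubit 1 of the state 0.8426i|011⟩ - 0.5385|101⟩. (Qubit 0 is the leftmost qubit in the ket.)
0.5958i|001⟩ - 0.5958i|011⟩ - 0.3808|101⟩ - 0.3808|111⟩

H on qubit 1 mixes each pair of kets that differ only in qubit 1: amplitudes (a, b) of (|…0…⟩, |…1…⟩) become ((a + b)/√2, (a − b)/√2). Kets absent from the input have amplitude 0.
(|001⟩, |011⟩): (a, b) = (0, 0.8426i) → (0.5958i, -0.5958i)
(|101⟩, |111⟩): (a, b) = (-0.5385, 0) → (-0.3808, -0.3808)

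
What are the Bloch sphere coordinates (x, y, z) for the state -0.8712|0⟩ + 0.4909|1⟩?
(-0.8553, 0, 0.518)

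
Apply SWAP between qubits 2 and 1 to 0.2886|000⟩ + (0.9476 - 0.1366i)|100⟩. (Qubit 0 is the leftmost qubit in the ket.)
0.2886|000⟩ + (0.9476 - 0.1366i)|100⟩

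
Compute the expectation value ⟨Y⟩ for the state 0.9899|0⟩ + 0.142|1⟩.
0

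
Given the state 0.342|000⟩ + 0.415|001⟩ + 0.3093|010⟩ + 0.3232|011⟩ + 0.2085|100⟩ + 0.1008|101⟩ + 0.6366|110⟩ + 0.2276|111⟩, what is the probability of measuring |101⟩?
0.01016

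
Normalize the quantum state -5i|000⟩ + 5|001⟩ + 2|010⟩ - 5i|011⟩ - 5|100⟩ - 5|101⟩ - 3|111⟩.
-0.4256i|000⟩ + 0.4256|001⟩ + 0.1703|010⟩ - 0.4256i|011⟩ - 0.4256|100⟩ - 0.4256|101⟩ - 0.2554|111⟩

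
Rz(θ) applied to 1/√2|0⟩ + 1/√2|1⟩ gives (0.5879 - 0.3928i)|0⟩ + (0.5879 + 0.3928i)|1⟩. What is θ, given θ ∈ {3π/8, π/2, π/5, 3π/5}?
3π/8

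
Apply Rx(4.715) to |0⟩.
-0.708|0⟩ - 0.7062i|1⟩

Rx(4.715) = [[cos(θ/2), −i·sin(θ/2)], [−i·sin(θ/2), cos(θ/2)]]; θ = 4.715, cos(θ/2) ≈ -0.708029, sin(θ/2) ≈ 0.706183.
With a = amp(|0⟩) = 1 and b = amp(|1⟩) = 0:
new amp(|0⟩) = (-0.708029)·a + (-0.706183i)·b = -0.708
new amp(|1⟩) = (-0.706183i)·a + (-0.708029)·b = -0.7062i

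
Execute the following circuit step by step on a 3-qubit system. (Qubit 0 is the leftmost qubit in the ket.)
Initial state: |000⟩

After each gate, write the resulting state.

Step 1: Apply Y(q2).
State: i|001⟩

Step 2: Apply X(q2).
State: i|000⟩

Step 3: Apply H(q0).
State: (1/√2)i|000⟩ + (1/√2)i|100⟩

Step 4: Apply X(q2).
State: (1/√2)i|001⟩ + (1/√2)i|101⟩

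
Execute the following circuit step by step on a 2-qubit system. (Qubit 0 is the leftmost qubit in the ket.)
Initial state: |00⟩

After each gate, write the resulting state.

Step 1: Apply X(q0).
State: |10⟩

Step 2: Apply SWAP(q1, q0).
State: |01⟩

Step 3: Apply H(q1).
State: 1/√2|00⟩ - 1/√2|01⟩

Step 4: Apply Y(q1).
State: (1/√2)i|00⟩ + (1/√2)i|01⟩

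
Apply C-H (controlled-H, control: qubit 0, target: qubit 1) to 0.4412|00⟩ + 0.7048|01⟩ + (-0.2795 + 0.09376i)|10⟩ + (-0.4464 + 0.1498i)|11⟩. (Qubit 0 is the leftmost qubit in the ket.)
0.4412|00⟩ + 0.7048|01⟩ + (-0.5133 + 0.1722i)|10⟩ + (0.118 - 0.03963i)|11⟩

C-H leaves the control-|0⟩ kets |00⟩, |01⟩ unchanged and applies H to qubit 1 on the control-|1⟩ pair (|10⟩, |11⟩).
H = [[1/√2, 1/√2], [1/√2, -1/√2]].
With a = amp(|10⟩) = (-0.2795 + 0.09376i) and b = amp(|11⟩) = (-0.4464 + 0.1498i):
new amp(|10⟩) = (1/√2)·a + (1/√2)·b = (-0.5133 + 0.1722i)
new amp(|11⟩) = (1/√2)·a + (-1/√2)·b = (0.118 - 0.03963i)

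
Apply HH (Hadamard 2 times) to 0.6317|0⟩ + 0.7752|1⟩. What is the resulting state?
0.6317|0⟩ + 0.7752|1⟩

H² = I, so an even number of Hadamards cancels: H^2 = I and the state is unchanged.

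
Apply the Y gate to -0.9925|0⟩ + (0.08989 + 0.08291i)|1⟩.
(0.08291 - 0.08989i)|0⟩ - 0.9925i|1⟩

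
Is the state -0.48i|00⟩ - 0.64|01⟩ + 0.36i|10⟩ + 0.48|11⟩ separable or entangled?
Separable

Writing the state as a|00⟩ + b|01⟩ + c|10⟩ + d|11⟩, it is a product state iff ad − bc = 0.
Here (a, b, c, d) = (-0.48i, -0.64, 0.36i, 0.48): ad − bc = (-0.48i)(0.48) − (-0.64)(0.36i) = 0, so the state is separable.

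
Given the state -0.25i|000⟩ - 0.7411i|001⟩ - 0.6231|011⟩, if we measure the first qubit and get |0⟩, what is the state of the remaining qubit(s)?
-0.25i|00⟩ - 0.7411i|01⟩ - 0.6231|11⟩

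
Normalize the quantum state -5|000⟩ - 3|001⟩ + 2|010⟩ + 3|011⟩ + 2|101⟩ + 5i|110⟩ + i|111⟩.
-0.5698|000⟩ - 0.3419|001⟩ + 0.2279|010⟩ + 0.3419|011⟩ + 0.2279|101⟩ + 0.5698i|110⟩ + 0.114i|111⟩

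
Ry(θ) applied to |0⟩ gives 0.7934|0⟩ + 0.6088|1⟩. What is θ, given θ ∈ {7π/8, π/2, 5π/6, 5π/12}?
5π/12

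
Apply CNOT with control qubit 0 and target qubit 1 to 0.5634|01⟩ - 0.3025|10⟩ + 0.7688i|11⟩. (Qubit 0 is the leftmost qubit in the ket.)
0.5634|01⟩ + 0.7688i|10⟩ - 0.3025|11⟩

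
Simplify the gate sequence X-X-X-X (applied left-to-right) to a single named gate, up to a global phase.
I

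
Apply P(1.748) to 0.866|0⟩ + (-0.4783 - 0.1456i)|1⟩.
0.866|0⟩ + (0.2276 - 0.4451i)|1⟩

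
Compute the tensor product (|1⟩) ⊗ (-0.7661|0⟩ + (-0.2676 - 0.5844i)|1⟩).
-0.7661|10⟩ + (-0.2676 - 0.5844i)|11⟩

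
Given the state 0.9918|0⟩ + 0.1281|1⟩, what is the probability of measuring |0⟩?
0.9837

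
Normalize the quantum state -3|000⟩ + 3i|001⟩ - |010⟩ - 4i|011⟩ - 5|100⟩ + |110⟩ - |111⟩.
-0.381|000⟩ + 0.381i|001⟩ - 0.127|010⟩ - 0.508i|011⟩ - 0.635|100⟩ + 0.127|110⟩ - 0.127|111⟩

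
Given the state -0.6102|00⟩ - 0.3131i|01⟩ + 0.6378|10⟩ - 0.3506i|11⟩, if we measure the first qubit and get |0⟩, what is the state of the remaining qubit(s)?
-0.8897|0⟩ - 0.4565i|1⟩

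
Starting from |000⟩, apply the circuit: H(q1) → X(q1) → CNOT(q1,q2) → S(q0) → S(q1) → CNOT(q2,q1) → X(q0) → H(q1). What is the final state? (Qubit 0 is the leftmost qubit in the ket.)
1/2|100⟩ + (1/2)i|101⟩ + 1/2|110⟩ + (1/2)i|111⟩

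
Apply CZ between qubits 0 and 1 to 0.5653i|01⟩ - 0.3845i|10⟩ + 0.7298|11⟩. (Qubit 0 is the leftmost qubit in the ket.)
0.5653i|01⟩ - 0.3845i|10⟩ - 0.7298|11⟩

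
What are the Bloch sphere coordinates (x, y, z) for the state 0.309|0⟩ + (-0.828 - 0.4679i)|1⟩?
(-0.5117, -0.2892, -0.809)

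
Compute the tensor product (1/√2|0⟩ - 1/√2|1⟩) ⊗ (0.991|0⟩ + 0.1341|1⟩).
0.7007|00⟩ + 0.09482|01⟩ - 0.7007|10⟩ - 0.09482|11⟩

amp(|b₁b₂…⟩) = product of the factor amplitudes for bits b₁, b₂, …; only kets whose every factor amplitude is nonzero survive.
|00⟩: (1/√2)(0.991) = 0.7007
|01⟩: (1/√2)(0.1341) = 0.09482
|10⟩: (-1/√2)(0.991) = -0.7007
|11⟩: (-1/√2)(0.1341) = -0.09482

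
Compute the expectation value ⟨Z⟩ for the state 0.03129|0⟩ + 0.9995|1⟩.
-0.998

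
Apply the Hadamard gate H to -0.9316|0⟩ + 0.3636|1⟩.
-0.4016|0⟩ - 0.9158|1⟩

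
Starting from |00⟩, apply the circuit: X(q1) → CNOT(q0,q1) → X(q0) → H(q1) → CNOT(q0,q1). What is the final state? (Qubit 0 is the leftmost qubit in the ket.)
-1/√2|10⟩ + 1/√2|11⟩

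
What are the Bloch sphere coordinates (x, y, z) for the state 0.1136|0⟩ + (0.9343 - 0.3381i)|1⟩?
(0.2123, -0.07682, -0.9743)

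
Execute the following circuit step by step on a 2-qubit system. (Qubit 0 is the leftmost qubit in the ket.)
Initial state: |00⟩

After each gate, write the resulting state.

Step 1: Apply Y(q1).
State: i|01⟩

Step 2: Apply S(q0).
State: i|01⟩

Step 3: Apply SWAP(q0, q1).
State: i|10⟩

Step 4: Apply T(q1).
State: i|10⟩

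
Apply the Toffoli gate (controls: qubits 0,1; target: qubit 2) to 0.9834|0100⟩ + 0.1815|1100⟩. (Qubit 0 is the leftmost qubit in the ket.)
0.9834|0100⟩ + 0.1815|1110⟩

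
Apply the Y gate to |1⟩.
-i|0⟩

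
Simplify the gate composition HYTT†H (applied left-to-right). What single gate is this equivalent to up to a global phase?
Y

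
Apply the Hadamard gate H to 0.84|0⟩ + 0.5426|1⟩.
0.9776|0⟩ + 0.2103|1⟩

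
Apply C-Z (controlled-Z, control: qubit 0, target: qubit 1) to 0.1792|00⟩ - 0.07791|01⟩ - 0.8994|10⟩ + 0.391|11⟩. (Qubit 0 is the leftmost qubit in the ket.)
0.1792|00⟩ - 0.07791|01⟩ - 0.8994|10⟩ - 0.391|11⟩

C-Z leaves the control-|0⟩ kets |00⟩, |01⟩ unchanged and applies Z to qubit 1 on the control-|1⟩ pair (|10⟩, |11⟩).
Z = [[1, 0], [0, -1]].
With a = amp(|10⟩) = -0.8994 and b = amp(|11⟩) = 0.391:
new amp(|10⟩) = (1)·a = -0.8994
new amp(|11⟩) = (-1)·b = -0.391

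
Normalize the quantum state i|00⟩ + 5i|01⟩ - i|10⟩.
0.1925i|00⟩ + 0.9623i|01⟩ - 0.1925i|10⟩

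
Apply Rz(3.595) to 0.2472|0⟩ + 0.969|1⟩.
(-0.05556 - 0.2409i)|0⟩ + (-0.2178 + 0.9442i)|1⟩

Rz(3.595) = [[e^(−iθ/2), 0], [0, e^(iθ/2)]] with e^(±iθ/2) = cos(θ/2) ± i·sin(θ/2); θ = 3.595, cos(θ/2) ≈ -0.224767, sin(θ/2) ≈ 0.974413.
With a = amp(|0⟩) = 0.2472 and b = amp(|1⟩) = 0.969:
new amp(|0⟩) = (-0.224767 - 0.974413i)·a = (-0.05556 - 0.2409i)
new amp(|1⟩) = (-0.224767 + 0.974413i)·b = (-0.2178 + 0.9442i)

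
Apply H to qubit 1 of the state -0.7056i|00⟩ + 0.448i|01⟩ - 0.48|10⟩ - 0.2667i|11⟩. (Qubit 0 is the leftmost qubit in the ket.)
-0.1822i|00⟩ - 0.8157i|01⟩ + (-0.3394 - 0.1886i)|10⟩ + (-0.3394 + 0.1886i)|11⟩

H on qubit 1 mixes each pair of kets that differ only in qubit 1: amplitudes (a, b) of (|…0…⟩, |…1…⟩) become ((a + b)/√2, (a − b)/√2). Kets absent from the input have amplitude 0.
(|00⟩, |01⟩): (a, b) = (-0.7056i, 0.448i) → (-0.1822i, -0.8157i)
(|10⟩, |11⟩): (a, b) = (-0.48, -0.2667i) → ((-0.3394 - 0.1886i), (-0.3394 + 0.1886i))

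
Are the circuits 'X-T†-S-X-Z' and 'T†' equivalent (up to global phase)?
No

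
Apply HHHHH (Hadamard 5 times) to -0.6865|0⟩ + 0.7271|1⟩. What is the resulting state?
0.02871|0⟩ - 0.9996|1⟩

H² = I, so H^5 = H: a single Hadamard. With (a, b) = (-0.6865, 0.7271), H gives ((a + b)/√2, (a − b)/√2) = (0.02871, -0.9996).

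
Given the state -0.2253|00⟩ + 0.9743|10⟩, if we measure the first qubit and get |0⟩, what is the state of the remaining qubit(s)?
-|0⟩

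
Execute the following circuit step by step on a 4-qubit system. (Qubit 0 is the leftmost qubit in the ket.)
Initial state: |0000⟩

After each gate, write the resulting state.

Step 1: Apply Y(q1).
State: i|0100⟩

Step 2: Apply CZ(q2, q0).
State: i|0100⟩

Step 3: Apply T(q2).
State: i|0100⟩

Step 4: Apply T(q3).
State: i|0100⟩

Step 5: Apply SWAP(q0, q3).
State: i|0100⟩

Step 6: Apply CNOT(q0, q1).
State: i|0100⟩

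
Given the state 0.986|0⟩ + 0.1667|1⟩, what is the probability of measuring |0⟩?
0.9722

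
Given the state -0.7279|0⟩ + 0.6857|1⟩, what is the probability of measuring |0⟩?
0.5298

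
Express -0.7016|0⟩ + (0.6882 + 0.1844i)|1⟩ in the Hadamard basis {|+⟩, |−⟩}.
(-0.009475 + 0.1304i)|+⟩ + (-0.9827 - 0.1304i)|−⟩

With |ψ⟩ = α|0⟩ + β|1⟩, the Hadamard-basis coefficients are ⟨+|ψ⟩ = (α + β)/√2 and ⟨−|ψ⟩ = (α − β)/√2.
Here α = -0.7016, β = (0.6882 + 0.1844i): (α + β)/√2 = (-0.009475 + 0.1304i), (α − β)/√2 = (-0.9827 - 0.1304i).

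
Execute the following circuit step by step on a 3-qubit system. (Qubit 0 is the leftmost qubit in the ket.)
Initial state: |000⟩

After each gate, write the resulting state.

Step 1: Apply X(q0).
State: |100⟩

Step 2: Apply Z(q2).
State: |100⟩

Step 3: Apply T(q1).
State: |100⟩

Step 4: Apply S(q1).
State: |100⟩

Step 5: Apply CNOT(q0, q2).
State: |101⟩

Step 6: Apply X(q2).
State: |100⟩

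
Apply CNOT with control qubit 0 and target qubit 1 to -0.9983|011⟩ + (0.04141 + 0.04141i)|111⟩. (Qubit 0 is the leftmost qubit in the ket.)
-0.9983|011⟩ + (0.04141 + 0.04141i)|101⟩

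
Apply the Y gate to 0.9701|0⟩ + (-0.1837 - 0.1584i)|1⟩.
(-0.1584 + 0.1837i)|0⟩ + 0.9701i|1⟩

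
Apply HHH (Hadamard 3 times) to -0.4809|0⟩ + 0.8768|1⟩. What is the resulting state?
0.2799|0⟩ - 0.96|1⟩

H² = I, so H^3 = H: a single Hadamard. With (a, b) = (-0.4809, 0.8768), H gives ((a + b)/√2, (a − b)/√2) = (0.2799, -0.96).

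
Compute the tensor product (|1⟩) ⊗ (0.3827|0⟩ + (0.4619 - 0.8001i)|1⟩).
0.3827|10⟩ + (0.4619 - 0.8001i)|11⟩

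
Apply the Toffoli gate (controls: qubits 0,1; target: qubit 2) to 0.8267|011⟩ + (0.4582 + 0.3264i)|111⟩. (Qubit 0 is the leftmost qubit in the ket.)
0.8267|011⟩ + (0.4582 + 0.3264i)|110⟩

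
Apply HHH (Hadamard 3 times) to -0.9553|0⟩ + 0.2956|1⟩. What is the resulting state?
-0.4665|0⟩ - 0.8845|1⟩

H² = I, so H^3 = H: a single Hadamard. With (a, b) = (-0.9553, 0.2956), H gives ((a + b)/√2, (a − b)/√2) = (-0.4665, -0.8845).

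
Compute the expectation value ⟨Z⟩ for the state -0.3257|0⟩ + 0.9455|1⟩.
-0.7879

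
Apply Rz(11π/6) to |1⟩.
(-0.9659 + 0.2588i)|1⟩

Rz(11π/6) = [[e^(−iθ/2), 0], [0, e^(iθ/2)]] with e^(±iθ/2) = cos(θ/2) ± i·sin(θ/2); θ = 11π/6, cos(θ/2) ≈ -0.965926, sin(θ/2) ≈ 0.258819.
With a = amp(|0⟩) = 0 and b = amp(|1⟩) = 1:
new amp(|0⟩) = (-0.965926 - 0.258819i)·a = 0
new amp(|1⟩) = (-0.965926 + 0.258819i)·b = (-0.9659 + 0.2588i)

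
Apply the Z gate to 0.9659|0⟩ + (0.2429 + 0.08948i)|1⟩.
0.9659|0⟩ + (-0.2429 - 0.08948i)|1⟩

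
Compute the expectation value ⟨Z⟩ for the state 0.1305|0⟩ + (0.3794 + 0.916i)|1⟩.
-0.966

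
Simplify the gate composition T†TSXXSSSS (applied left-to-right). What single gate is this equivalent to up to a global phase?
S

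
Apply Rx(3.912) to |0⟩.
-0.3757|0⟩ - 0.9267i|1⟩

Rx(3.912) = [[cos(θ/2), −i·sin(θ/2)], [−i·sin(θ/2), cos(θ/2)]]; θ = 3.912, cos(θ/2) ≈ -0.375748, sin(θ/2) ≈ 0.926722.
With a = amp(|0⟩) = 1 and b = amp(|1⟩) = 0:
new amp(|0⟩) = (-0.375748)·a + (-0.926722i)·b = -0.3757
new amp(|1⟩) = (-0.926722i)·a + (-0.375748)·b = -0.9267i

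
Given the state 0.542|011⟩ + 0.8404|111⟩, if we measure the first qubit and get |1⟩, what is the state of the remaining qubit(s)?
|11⟩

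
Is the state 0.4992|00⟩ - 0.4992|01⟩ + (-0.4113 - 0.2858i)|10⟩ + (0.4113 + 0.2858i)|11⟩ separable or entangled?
Separable

Writing the state as a|00⟩ + b|01⟩ + c|10⟩ + d|11⟩, it is a product state iff ad − bc = 0.
Here (a, b, c, d) = (0.4992, -0.4992, (-0.4113 - 0.2858i), (0.4113 + 0.2858i)): ad − bc = (0.4992)(0.4113 + 0.2858i) − (-0.4992)(-0.4113 - 0.2858i) = 0, so the state is separable.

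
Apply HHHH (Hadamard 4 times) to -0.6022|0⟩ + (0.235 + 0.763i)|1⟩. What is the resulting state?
-0.6022|0⟩ + (0.235 + 0.763i)|1⟩

H² = I, so an even number of Hadamards cancels: H^4 = I and the state is unchanged.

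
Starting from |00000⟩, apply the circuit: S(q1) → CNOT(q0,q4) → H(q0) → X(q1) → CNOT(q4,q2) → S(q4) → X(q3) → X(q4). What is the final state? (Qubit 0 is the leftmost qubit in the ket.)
1/√2|01011⟩ + 1/√2|11011⟩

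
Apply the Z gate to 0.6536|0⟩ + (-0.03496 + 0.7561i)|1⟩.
0.6536|0⟩ + (0.03496 - 0.7561i)|1⟩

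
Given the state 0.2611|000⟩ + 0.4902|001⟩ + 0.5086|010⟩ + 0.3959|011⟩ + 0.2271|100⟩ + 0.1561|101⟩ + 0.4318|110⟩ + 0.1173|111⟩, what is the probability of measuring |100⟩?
0.05157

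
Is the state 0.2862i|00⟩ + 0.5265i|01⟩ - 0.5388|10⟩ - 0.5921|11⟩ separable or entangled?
Entangled

Writing the state as a|00⟩ + b|01⟩ + c|10⟩ + d|11⟩, it is a product state iff ad − bc = 0.
Here (a, b, c, d) = (0.2862i, 0.5265i, -0.5388, -0.5921): ad − bc = (0.2862i)(-0.5921) − (0.5265i)(-0.5388) = 0.1142i ≠ 0, so the state is entangled.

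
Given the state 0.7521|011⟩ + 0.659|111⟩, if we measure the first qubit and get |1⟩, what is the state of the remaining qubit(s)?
|11⟩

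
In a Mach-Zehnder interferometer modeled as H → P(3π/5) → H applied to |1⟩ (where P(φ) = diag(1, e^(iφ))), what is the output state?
(0.6545 - 0.4755i)|0⟩ + (0.3455 + 0.4755i)|1⟩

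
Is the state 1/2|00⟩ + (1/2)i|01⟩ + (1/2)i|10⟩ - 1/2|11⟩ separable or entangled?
Separable

Writing the state as a|00⟩ + b|01⟩ + c|10⟩ + d|11⟩, it is a product state iff ad − bc = 0.
Here (a, b, c, d) = (1/2, (1/2)i, (1/2)i, -1/2): ad − bc = (1/2)(-1/2) − ((1/2)i)((1/2)i) = 0, so the state is separable.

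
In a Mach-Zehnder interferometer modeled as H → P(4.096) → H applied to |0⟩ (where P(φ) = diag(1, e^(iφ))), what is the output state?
(0.211 - 0.408i)|0⟩ + (0.789 + 0.408i)|1⟩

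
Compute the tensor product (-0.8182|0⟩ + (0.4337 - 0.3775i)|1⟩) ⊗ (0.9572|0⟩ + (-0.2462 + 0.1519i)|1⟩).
-0.7832|00⟩ + (0.2014 - 0.1243i)|01⟩ + (0.4151 - 0.3613i)|10⟩ + (-0.04943 + 0.1588i)|11⟩

amp(|b₁b₂…⟩) = product of the factor amplitudes for bits b₁, b₂, …; only kets whose every factor amplitude is nonzero survive.
|00⟩: (-0.8182)(0.9572) = -0.7832
|01⟩: (-0.8182)(-0.2462 + 0.1519i) = (0.2014 - 0.1243i)
|10⟩: (0.4337 - 0.3775i)(0.9572) = (0.4151 - 0.3613i)
|11⟩: (0.4337 - 0.3775i)(-0.2462 + 0.1519i) = (-0.04943 + 0.1588i)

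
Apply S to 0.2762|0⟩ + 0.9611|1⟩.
0.2762|0⟩ + 0.9611i|1⟩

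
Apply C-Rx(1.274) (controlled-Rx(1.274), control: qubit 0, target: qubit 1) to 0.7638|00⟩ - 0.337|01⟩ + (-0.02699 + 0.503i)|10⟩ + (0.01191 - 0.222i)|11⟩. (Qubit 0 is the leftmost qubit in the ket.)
0.7638|00⟩ - 0.337|01⟩ + (-0.1537 + 0.3973i)|10⟩ + (0.3088 - 0.1624i)|11⟩

C-Rx(1.274) leaves the control-|0⟩ kets |00⟩, |01⟩ unchanged and applies Rx(1.274) to qubit 1 on the control-|1⟩ pair (|10⟩, |11⟩).
Rx(1.274) = [[cos(θ/2), −i·sin(θ/2)], [−i·sin(θ/2), cos(θ/2)]]; θ = 1.274, cos(θ/2) ≈ 0.803884, sin(θ/2) ≈ 0.594786.
With a = amp(|10⟩) = (-0.02699 + 0.503i) and b = amp(|11⟩) = (0.01191 - 0.222i):
new amp(|10⟩) = (0.803884)·a + (-0.594786i)·b = (-0.1537 + 0.3973i)
new amp(|11⟩) = (-0.594786i)·a + (0.803884)·b = (0.3088 - 0.1624i)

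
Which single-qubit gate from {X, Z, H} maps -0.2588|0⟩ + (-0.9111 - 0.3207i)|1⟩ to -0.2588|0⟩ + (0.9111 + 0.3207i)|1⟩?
Z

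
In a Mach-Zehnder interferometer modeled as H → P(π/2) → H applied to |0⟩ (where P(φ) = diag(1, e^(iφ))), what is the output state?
(1/2 + (1/2)i)|0⟩ + (1/2 - (1/2)i)|1⟩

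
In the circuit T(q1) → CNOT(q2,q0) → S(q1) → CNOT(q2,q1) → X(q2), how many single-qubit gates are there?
3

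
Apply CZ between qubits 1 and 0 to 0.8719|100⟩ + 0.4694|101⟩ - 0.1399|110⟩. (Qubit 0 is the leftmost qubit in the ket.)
0.8719|100⟩ + 0.4694|101⟩ + 0.1399|110⟩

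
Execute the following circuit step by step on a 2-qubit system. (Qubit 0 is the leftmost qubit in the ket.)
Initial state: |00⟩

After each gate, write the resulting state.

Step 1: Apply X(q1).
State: |01⟩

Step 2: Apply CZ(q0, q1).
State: |01⟩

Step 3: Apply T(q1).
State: (1/√2 + (1/√2)i)|01⟩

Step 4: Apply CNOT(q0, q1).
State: (1/√2 + (1/√2)i)|01⟩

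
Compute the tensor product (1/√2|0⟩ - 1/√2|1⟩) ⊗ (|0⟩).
1/√2|00⟩ - 1/√2|10⟩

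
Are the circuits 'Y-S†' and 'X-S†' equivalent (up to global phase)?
No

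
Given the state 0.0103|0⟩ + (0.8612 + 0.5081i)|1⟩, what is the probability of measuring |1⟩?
0.9998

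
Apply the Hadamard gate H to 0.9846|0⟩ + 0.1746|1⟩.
0.8197|0⟩ + 0.5728|1⟩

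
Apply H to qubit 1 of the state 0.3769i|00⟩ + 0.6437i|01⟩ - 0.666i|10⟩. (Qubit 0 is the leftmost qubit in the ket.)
0.7217i|00⟩ - 0.1887i|01⟩ - 0.4709i|10⟩ - 0.4709i|11⟩

H on qubit 1 mixes each pair of kets that differ only in qubit 1: amplitudes (a, b) of (|…0…⟩, |…1…⟩) become ((a + b)/√2, (a − b)/√2). Kets absent from the input have amplitude 0.
(|00⟩, |01⟩): (a, b) = (0.3769i, 0.6437i) → (0.7217i, -0.1887i)
(|10⟩, |11⟩): (a, b) = (-0.666i, 0) → (-0.4709i, -0.4709i)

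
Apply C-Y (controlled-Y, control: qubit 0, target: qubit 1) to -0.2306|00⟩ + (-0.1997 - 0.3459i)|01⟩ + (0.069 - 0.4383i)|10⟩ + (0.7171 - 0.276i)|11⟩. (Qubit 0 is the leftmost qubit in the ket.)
-0.2306|00⟩ + (-0.1997 - 0.3459i)|01⟩ + (-0.276 - 0.7171i)|10⟩ + (0.4383 + 0.069i)|11⟩

C-Y leaves the control-|0⟩ kets |00⟩, |01⟩ unchanged and applies Y to qubit 1 on the control-|1⟩ pair (|10⟩, |11⟩).
Y = [[0, -i], [i, 0]].
With a = amp(|10⟩) = (0.069 - 0.4383i) and b = amp(|11⟩) = (0.7171 - 0.276i):
new amp(|10⟩) = (-i)·b = (-0.276 - 0.7171i)
new amp(|11⟩) = (i)·a = (0.4383 + 0.069i)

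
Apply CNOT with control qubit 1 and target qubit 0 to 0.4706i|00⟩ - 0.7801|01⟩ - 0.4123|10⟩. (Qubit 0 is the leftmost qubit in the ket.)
0.4706i|00⟩ - 0.4123|10⟩ - 0.7801|11⟩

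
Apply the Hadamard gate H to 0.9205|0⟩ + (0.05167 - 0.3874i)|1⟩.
(0.6874 - 0.2739i)|0⟩ + (0.6144 + 0.2739i)|1⟩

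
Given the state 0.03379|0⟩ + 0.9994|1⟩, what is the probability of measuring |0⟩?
0.001142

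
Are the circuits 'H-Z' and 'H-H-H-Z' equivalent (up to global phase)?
Yes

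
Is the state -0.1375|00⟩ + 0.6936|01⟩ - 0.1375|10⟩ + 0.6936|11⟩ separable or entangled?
Separable

Writing the state as a|00⟩ + b|01⟩ + c|10⟩ + d|11⟩, it is a product state iff ad − bc = 0.
Here (a, b, c, d) = (-0.1375, 0.6936, -0.1375, 0.6936): ad − bc = (-0.1375)(0.6936) − (0.6936)(-0.1375) = 0, so the state is separable.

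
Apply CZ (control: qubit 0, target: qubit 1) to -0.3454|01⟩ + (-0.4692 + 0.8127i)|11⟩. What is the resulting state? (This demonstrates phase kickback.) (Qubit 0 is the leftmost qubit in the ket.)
-0.3454|01⟩ + (0.4692 - 0.8127i)|11⟩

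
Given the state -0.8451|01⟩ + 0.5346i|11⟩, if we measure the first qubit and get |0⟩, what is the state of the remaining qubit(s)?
-|1⟩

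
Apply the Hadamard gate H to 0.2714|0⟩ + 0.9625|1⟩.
0.8725|0⟩ - 0.4887|1⟩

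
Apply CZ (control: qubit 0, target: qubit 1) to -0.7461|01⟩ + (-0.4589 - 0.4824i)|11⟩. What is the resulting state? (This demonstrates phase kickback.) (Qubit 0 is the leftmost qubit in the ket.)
-0.7461|01⟩ + (0.4589 + 0.4824i)|11⟩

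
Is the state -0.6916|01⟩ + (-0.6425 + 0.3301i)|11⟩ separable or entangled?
Separable

Writing the state as a|00⟩ + b|01⟩ + c|10⟩ + d|11⟩, it is a product state iff ad − bc = 0.
Here (a, b, c, d) = (0, -0.6916, 0, (-0.6425 + 0.3301i)): ad − bc = (0)(-0.6425 + 0.3301i) − (-0.6916)(0) = 0, so the state is separable.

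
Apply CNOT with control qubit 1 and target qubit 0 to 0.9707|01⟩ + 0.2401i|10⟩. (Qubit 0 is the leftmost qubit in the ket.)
0.2401i|10⟩ + 0.9707|11⟩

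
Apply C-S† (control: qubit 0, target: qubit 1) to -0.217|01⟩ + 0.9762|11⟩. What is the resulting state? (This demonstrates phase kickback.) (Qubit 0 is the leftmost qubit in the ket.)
-0.217|01⟩ - 0.9762i|11⟩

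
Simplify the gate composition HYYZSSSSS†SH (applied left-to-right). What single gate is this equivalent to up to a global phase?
X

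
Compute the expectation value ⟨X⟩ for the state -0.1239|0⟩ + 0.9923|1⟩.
-0.2459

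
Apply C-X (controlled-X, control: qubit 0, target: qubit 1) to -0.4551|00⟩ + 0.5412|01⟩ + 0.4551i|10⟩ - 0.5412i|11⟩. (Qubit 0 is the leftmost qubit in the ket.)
-0.4551|00⟩ + 0.5412|01⟩ - 0.5412i|10⟩ + 0.4551i|11⟩

C-X leaves the control-|0⟩ kets |00⟩, |01⟩ unchanged and applies X to qubit 1 on the control-|1⟩ pair (|10⟩, |11⟩).
X = [[0, 1], [1, 0]].
With a = amp(|10⟩) = 0.4551i and b = amp(|11⟩) = -0.5412i:
new amp(|10⟩) = (1)·b = -0.5412i
new amp(|11⟩) = (1)·a = 0.4551i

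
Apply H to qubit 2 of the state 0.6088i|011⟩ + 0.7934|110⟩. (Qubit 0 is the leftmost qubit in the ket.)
0.4305i|010⟩ - 0.4305i|011⟩ + 0.561|110⟩ + 0.561|111⟩

H on qubit 2 mixes each pair of kets that differ only in qubit 2: amplitudes (a, b) of (|…0…⟩, |…1…⟩) become ((a + b)/√2, (a − b)/√2). Kets absent from the input have amplitude 0.
(|010⟩, |011⟩): (a, b) = (0, 0.6088i) → (0.4305i, -0.4305i)
(|110⟩, |111⟩): (a, b) = (0.7934, 0) → (0.561, 0.561)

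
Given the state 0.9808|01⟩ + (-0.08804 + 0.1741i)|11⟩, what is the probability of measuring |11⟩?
0.03806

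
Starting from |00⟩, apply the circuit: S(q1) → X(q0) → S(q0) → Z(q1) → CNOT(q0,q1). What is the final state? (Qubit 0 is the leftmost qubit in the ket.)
i|11⟩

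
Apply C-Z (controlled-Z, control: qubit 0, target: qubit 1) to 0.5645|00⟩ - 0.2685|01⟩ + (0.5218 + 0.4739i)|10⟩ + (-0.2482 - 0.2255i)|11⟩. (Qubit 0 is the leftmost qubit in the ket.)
0.5645|00⟩ - 0.2685|01⟩ + (0.5218 + 0.4739i)|10⟩ + (0.2482 + 0.2255i)|11⟩

C-Z leaves the control-|0⟩ kets |00⟩, |01⟩ unchanged and applies Z to qubit 1 on the control-|1⟩ pair (|10⟩, |11⟩).
Z = [[1, 0], [0, -1]].
With a = amp(|10⟩) = (0.5218 + 0.4739i) and b = amp(|11⟩) = (-0.2482 - 0.2255i):
new amp(|10⟩) = (1)·a = (0.5218 + 0.4739i)
new amp(|11⟩) = (-1)·b = (0.2482 + 0.2255i)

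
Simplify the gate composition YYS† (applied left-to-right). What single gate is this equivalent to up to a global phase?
S†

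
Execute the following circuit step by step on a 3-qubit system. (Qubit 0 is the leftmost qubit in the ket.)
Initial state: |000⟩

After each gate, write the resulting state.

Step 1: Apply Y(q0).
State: i|100⟩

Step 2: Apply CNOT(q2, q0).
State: i|100⟩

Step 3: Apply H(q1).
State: (1/√2)i|100⟩ + (1/√2)i|110⟩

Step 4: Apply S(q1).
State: (1/√2)i|100⟩ - 1/√2|110⟩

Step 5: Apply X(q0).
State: (1/√2)i|000⟩ - 1/√2|010⟩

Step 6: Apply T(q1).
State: (1/√2)i|000⟩ + (-1/2 - (1/2)i)|010⟩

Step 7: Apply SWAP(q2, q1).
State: (1/√2)i|000⟩ + (-1/2 - (1/2)i)|001⟩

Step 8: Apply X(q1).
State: (1/√2)i|010⟩ + (-1/2 - (1/2)i)|011⟩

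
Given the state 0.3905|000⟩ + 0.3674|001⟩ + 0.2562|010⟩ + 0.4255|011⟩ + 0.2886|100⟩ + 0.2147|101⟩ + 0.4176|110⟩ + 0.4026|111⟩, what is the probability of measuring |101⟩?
0.0461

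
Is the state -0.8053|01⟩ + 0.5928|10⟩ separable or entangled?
Entangled

Writing the state as a|00⟩ + b|01⟩ + c|10⟩ + d|11⟩, it is a product state iff ad − bc = 0.
Here (a, b, c, d) = (0, -0.8053, 0.5928, 0): ad − bc = (0)(0) − (-0.8053)(0.5928) = 0.4774 ≠ 0, so the state is entangled.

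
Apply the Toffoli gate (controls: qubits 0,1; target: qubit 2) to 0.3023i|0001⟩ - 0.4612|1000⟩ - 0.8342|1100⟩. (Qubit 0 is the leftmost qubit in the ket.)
0.3023i|0001⟩ - 0.4612|1000⟩ - 0.8342|1110⟩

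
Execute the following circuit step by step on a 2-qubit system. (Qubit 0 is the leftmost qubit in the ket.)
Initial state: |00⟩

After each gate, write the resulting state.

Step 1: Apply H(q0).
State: 1/√2|00⟩ + 1/√2|10⟩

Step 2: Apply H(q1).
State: 1/2|00⟩ + 1/2|01⟩ + 1/2|10⟩ + 1/2|11⟩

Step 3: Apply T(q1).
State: 1/2|00⟩ + (1/√8 + (1/√8)i)|01⟩ + 1/2|10⟩ + (1/√8 + (1/√8)i)|11⟩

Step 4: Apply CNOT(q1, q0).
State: 1/2|00⟩ + (1/√8 + (1/√8)i)|01⟩ + 1/2|10⟩ + (1/√8 + (1/√8)i)|11⟩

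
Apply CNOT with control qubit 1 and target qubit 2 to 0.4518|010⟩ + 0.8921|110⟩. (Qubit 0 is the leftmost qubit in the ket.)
0.4518|011⟩ + 0.8921|111⟩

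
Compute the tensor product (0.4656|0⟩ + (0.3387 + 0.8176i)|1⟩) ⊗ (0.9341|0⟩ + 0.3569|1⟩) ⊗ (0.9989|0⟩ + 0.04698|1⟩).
0.4344|000⟩ + 0.02043|001⟩ + 0.166|010⟩ + 0.007807|011⟩ + (0.316 + 0.7629i)|100⟩ + (0.01486 + 0.03588i)|101⟩ + (0.1207 + 0.2915i)|110⟩ + (0.005679 + 0.01371i)|111⟩

amp(|b₁b₂…⟩) = product of the factor amplitudes for bits b₁, b₂, …; only kets whose every factor amplitude is nonzero survive.
|000⟩: (0.4656)(0.9341)(0.9989) = 0.4344
|001⟩: (0.4656)(0.9341)(0.04698) = 0.02043
|010⟩: (0.4656)(0.3569)(0.9989) = 0.166
|011⟩: (0.4656)(0.3569)(0.04698) = 0.007807
|100⟩: (0.3387 + 0.8176i)(0.9341)(0.9989) = (0.316 + 0.7629i)
|101⟩: (0.3387 + 0.8176i)(0.9341)(0.04698) = (0.01486 + 0.03588i)
|110⟩: (0.3387 + 0.8176i)(0.3569)(0.9989) = (0.1207 + 0.2915i)
|111⟩: (0.3387 + 0.8176i)(0.3569)(0.04698) = (0.005679 + 0.01371i)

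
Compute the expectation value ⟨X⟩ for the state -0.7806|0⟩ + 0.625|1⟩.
-0.9758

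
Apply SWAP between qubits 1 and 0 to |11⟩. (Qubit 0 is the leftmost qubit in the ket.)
|11⟩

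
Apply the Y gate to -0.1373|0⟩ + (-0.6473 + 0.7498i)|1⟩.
(0.7498 + 0.6473i)|0⟩ - 0.1373i|1⟩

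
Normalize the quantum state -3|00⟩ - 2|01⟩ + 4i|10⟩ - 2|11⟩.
-0.5222|00⟩ - 0.3482|01⟩ + 0.6963i|10⟩ - 0.3482|11⟩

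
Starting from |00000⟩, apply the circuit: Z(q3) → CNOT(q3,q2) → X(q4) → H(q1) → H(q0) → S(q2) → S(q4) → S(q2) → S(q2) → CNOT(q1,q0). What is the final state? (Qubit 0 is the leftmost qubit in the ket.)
(1/2)i|00001⟩ + (1/2)i|01001⟩ + (1/2)i|10001⟩ + (1/2)i|11001⟩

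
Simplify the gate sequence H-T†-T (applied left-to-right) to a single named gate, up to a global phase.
H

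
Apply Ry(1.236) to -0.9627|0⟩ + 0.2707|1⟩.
-0.9415|0⟩ - 0.3372|1⟩

Ry(1.236) = [[cos(θ/2), −sin(θ/2)], [sin(θ/2), cos(θ/2)]]; θ = 1.236, cos(θ/2) ≈ 0.815039, sin(θ/2) ≈ 0.579406.
With a = amp(|0⟩) = -0.9627 and b = amp(|1⟩) = 0.2707:
new amp(|0⟩) = (0.815039)·a + (-0.579406)·b = -0.9415
new amp(|1⟩) = (0.579406)·a + (0.815039)·b = -0.3372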